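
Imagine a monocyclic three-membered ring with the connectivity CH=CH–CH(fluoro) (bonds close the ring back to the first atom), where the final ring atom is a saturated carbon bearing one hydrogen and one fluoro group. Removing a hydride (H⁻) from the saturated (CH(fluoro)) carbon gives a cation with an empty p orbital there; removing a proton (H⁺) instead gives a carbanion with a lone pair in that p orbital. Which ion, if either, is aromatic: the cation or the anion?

The cation

Both ions have a continuous loop of p orbitals — each ring atom is sp².
Cation: 1 × 2 + 0 = 2 π electrons → 4(0)+2, aromatic.
Anion: 1 × 2 + 2 = 4 π electrons → 4(1), antiaromatic.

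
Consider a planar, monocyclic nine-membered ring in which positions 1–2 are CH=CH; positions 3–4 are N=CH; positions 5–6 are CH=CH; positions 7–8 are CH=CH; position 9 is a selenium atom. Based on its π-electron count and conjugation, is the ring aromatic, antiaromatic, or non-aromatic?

Check conjugation: every atom in a ring double bond is sp² and brings one electron to the p orbital; each =N– nitrogen is pyridine-type (lone pair in the sp² plane, one electron in the p orbital); the selenium donates one lone pair from its p orbital — every position has a p orbital, so the cyclic π system is continuous.
Adding the contributions, 4 × 2 = 8 from the double-bond units + 2 from the Se atom = 10.
10 = 4(2) + 2, which satisfies Hückel's 4n+2 rule.

Aromatic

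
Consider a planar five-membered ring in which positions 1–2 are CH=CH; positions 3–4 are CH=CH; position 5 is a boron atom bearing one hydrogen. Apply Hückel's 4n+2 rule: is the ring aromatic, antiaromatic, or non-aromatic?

Antiaromatic

The p orbitals form a continuous loop: the double-bond atoms are sp², each contributing one p electron; the boron has an empty p orbital. The ring is fully conjugated.
Counting π electrons: 2 × 2 = 4 from the double-bond units + 0 from the BH atom = 4.
A 4n π count (4, n = 1) in a planar conjugated ring means antiaromatic.
(The species described is borole.)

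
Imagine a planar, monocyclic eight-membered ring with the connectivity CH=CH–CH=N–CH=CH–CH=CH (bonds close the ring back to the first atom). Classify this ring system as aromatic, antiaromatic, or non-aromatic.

Antiaromatic

All ring atoms are sp² and supply a p orbital to the ring (every atom in a ring double bond is sp² and brings one electron to the p orbital; the doubly-bonded nitrogens are pyridine-type — their lone pairs lie in the ring plane, leaving one electron in the p orbital); the conjugation is uninterrupted.
π-electron count: 4 × 2 = 8 from the 4 double-bond units.
A 4n π count (8, n = 2) in a planar conjugated ring means antiaromatic.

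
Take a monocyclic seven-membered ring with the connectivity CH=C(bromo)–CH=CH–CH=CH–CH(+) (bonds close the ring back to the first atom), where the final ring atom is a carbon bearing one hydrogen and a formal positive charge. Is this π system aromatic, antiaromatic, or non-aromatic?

Every ring atom contributes a p orbital perpendicular to the ring (each doubly-bonded ring atom is sp² with one p-orbital electron; the carbocation has an empty p orbital), so the π system is cyclic and fully conjugated.
π-electron count: 3 × 2 = 6 from the double-bond units + 0 from the CH(+) atom = 6.
6 = 4(1) + 2, which satisfies Hückel's 4n+2 rule.

Aromatic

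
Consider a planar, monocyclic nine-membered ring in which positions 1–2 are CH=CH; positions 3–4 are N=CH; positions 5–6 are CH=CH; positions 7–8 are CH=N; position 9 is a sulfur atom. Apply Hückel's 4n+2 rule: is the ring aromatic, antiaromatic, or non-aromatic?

Every ring atom contributes a p orbital perpendicular to the ring (the double-bond atoms are sp², each contributing one p electron; each sp² =N– keeps its lone pair in-plane and puts one electron into the π system; the sulfur donates one lone pair from its p orbital), so the π system is cyclic and fully conjugated.
Tallying contributions gives 4 × 2 = 8 from the double-bond units + 2 from the S atom = 10.
Since 10 = 4·2 + 2, the ring meets the 4n+2 criterion.

Aromatic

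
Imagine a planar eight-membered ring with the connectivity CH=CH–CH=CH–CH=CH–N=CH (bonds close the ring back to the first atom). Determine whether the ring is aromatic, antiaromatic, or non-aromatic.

Antiaromatic

Every ring atom contributes a p orbital perpendicular to the ring (each doubly-bonded ring atom is sp² with one p-orbital electron; each =N– nitrogen is pyridine-type (lone pair in the sp² plane, one electron in the p orbital)), so the π system is cyclic and fully conjugated.
Tallying contributions gives 4 × 2 = 8 from the 4 double-bond units.
8 is a 4n count (n = 2), so the planar conjugated ring is antiaromatic.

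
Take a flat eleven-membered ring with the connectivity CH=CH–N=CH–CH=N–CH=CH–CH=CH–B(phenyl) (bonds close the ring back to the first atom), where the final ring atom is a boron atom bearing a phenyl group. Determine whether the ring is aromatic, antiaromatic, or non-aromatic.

Aromatic

All ring atoms are sp² and supply a p orbital to the ring (the double-bond atoms are sp², each contributing one p electron; each =N– nitrogen is pyridine-type (lone pair in the sp² plane, one electron in the p orbital); the boron has an empty p orbital); the conjugation is uninterrupted.
π-electron count: 5 × 2 = 10 from the double-bond units + 0 from the B(phenyl) atom = 10.
10 = 4(2) + 2, which satisfies Hückel's 4n+2 rule.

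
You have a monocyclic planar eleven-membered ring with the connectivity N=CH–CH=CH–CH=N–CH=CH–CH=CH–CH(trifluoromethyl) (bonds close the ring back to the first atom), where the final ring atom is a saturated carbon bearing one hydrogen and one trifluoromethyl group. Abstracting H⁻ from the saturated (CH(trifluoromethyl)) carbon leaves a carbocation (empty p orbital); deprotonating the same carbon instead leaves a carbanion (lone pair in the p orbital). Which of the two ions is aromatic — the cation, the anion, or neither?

In either ion the ring is fully conjugated: every atom, including the new sp² carbon, supplies a p orbital.
Cation: 5 × 2 + 0 = 10 π electrons → 4(2)+2, aromatic.
Anion: 5 × 2 + 2 = 12 π electrons → 4(3), antiaromatic.

The cation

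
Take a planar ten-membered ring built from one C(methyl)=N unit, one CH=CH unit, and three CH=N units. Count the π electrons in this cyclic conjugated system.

The p orbitals form a continuous loop: the double-bond atoms are sp², each contributing one p electron; each sp² =N– keeps its lone pair in-plane and puts one electron into the π system. The ring is fully conjugated.
Counting π electrons: 5 × 2 = 10 from the 5 double-bond units.

10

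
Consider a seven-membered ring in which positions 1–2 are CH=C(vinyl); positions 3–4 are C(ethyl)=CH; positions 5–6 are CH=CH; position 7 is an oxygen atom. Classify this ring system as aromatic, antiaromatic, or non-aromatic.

Every ring atom contributes a p orbital perpendicular to the ring (every atom in a ring double bond is sp² and brings one electron to the p orbital; the oxygen donates one lone pair from its p orbital), so the π system is cyclic and fully conjugated.
Adding the contributions, 3 × 2 = 6 from the double-bond units + 2 from the O atom = 8.
With 8 = 4·2 π electrons, Hückel's rule classifies the planar ring as antiaromatic.

Antiaromatic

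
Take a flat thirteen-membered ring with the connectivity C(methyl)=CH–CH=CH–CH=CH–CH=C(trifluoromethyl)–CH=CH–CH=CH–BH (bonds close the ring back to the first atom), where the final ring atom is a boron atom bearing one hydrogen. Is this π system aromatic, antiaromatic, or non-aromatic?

Antiaromatic

Every ring atom contributes a p orbital perpendicular to the ring (the double-bond atoms are sp², each contributing one p electron; the boron has an empty p orbital), so the π system is cyclic and fully conjugated.
Tallying contributions gives 6 × 2 = 12 from the double-bond units + 0 from the BH atom = 12.
A 4n π count (12, n = 3) in a planar conjugated ring means antiaromatic.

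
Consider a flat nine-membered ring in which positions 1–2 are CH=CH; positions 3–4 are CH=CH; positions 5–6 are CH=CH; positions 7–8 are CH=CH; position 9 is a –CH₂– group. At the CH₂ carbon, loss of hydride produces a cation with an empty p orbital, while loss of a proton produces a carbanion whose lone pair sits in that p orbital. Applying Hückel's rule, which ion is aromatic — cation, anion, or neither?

The anion

In either ion the ring is fully conjugated: every atom, including the new sp² carbon, supplies a p orbital.
Cation: 4 × 2 + 0 = 8 π electrons → 4(2), antiaromatic.
Anion: 4 × 2 + 2 = 10 π electrons → 4(2)+2, aromatic.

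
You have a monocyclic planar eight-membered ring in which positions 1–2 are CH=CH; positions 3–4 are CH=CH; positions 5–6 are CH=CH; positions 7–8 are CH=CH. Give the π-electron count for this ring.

8

Every ring atom contributes a p orbital perpendicular to the ring (each doubly-bonded ring atom is sp² with one p-orbital electron), so the π system is cyclic and fully conjugated.
π-electron count: 4 × 2 = 8 from the 4 double-bond units.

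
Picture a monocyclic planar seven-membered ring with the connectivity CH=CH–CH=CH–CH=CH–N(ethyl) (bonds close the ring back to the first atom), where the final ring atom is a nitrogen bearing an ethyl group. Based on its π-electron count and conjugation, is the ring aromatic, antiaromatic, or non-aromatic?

Antiaromatic

The p orbitals form a continuous loop: every atom in a ring double bond is sp² and brings one electron to the p orbital; the pyrrole-type nitrogen donates its lone pair from the p orbital. The ring is fully conjugated.
Adding the contributions, 3 × 2 = 6 from the double-bond units + 2 from the N(ethyl) atom = 8.
With 8 = 4·2 π electrons, Hückel's rule classifies the planar ring as antiaromatic.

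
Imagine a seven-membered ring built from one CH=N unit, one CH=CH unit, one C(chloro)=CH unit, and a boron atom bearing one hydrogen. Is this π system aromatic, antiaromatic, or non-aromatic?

Check conjugation: each doubly-bonded ring atom is sp² with one p-orbital electron; each =N– nitrogen is pyridine-type (lone pair in the sp² plane, one electron in the p orbital); the boron has an empty p orbital — every position has a p orbital, so the cyclic π system is continuous.
Tallying contributions gives 3 × 2 = 6 from the double-bond units + 0 from the BH atom = 6.
Since 6 = 4·1 + 2, the ring meets the 4n+2 criterion.

Aromatic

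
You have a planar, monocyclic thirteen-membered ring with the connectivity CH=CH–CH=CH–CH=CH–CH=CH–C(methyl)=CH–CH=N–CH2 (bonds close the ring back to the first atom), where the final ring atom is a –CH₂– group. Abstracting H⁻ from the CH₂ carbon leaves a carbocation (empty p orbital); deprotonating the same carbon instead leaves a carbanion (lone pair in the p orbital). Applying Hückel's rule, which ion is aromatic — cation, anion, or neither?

Once that carbon is sp², every ring atom has a p orbital and both ions are fully conjugated.
Cation: 6 × 2 + 0 = 12 π electrons → 4(3), antiaromatic.
Anion: 6 × 2 + 2 = 14 π electrons → 4(3)+2, aromatic.

The anion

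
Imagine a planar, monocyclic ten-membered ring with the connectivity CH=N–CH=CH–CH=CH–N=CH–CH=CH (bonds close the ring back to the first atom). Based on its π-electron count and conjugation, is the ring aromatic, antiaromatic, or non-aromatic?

The p orbitals form a continuous loop: each doubly-bonded ring atom is sp² with one p-orbital electron; each =N– nitrogen is pyridine-type (lone pair in the sp² plane, one electron in the p orbital). The ring is fully conjugated.
Adding the contributions, 5 × 2 = 10 from the 5 double-bond units.
With 10 π electrons (n = 2), the Hückel 4n+2 condition holds.

Aromatic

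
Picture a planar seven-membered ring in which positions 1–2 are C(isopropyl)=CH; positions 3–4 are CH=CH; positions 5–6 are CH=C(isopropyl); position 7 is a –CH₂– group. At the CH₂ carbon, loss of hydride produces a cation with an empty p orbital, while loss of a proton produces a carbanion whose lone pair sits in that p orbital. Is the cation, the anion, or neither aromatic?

Both ions have a continuous loop of p orbitals — each ring atom is sp².
Cation: 3 × 2 + 0 = 6 π electrons → 4(1)+2, aromatic.
Anion: 3 × 2 + 2 = 8 π electrons → 4(2), antiaromatic.

The cation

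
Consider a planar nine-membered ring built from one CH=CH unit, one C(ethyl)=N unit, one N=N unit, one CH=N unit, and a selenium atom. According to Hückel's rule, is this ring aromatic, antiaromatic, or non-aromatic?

Check conjugation: the double-bond atoms are sp², each contributing one p electron; each =N– nitrogen is pyridine-type (lone pair in the sp² plane, one electron in the p orbital); the selenium donates one lone pair from its p orbital — every position has a p orbital, so the cyclic π system is continuous.
π-electron count: 4 × 2 = 8 from the double-bond units + 2 from the Se atom = 10.
With 10 π electrons (n = 2), the Hückel 4n+2 condition holds.

Aromatic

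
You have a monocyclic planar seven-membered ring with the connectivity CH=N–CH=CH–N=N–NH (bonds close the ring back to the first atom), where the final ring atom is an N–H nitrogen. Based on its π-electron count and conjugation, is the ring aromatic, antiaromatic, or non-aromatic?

Antiaromatic

All ring atoms are sp² and supply a p orbital to the ring (the double-bond atoms are sp², each contributing one p electron; the doubly-bonded nitrogens are pyridine-type — their lone pairs lie in the ring plane, leaving one electron in the p orbital; the pyrrole-type nitrogen donates its lone pair from the p orbital); the conjugation is uninterrupted.
Adding the contributions, 3 × 2 = 6 from the double-bond units + 2 from the NH atom = 8.
A 4n π count (8, n = 2) in a planar conjugated ring means antiaromatic.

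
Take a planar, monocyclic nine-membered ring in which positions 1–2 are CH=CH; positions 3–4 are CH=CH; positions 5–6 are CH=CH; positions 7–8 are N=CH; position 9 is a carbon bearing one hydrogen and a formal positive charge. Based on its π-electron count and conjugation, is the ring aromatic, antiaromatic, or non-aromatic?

Antiaromatic

The p orbitals form a continuous loop: the double-bond atoms are sp², each contributing one p electron; each =N– nitrogen is pyridine-type (lone pair in the sp² plane, one electron in the p orbital); the carbocation has an empty p orbital. The ring is fully conjugated.
Tallying contributions gives 4 × 2 = 8 from the double-bond units + 0 from the CH(+) atom = 8.
With 8 = 4·2 π electrons, Hückel's rule classifies the planar ring as antiaromatic.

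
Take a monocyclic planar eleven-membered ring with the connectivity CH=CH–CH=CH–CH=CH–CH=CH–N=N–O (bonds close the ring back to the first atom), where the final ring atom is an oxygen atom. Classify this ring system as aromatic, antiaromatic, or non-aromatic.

Antiaromatic

All ring atoms are sp² and supply a p orbital to the ring (every atom in a ring double bond is sp² and brings one electron to the p orbital; the doubly-bonded nitrogens are pyridine-type — their lone pairs lie in the ring plane, leaving one electron in the p orbital; the oxygen donates one lone pair from its p orbital); the conjugation is uninterrupted.
Tallying contributions gives 5 × 2 = 10 from the double-bond units + 2 from the O atom = 12.
With 12 = 4·3 π electrons, Hückel's rule classifies the planar ring as antiaromatic.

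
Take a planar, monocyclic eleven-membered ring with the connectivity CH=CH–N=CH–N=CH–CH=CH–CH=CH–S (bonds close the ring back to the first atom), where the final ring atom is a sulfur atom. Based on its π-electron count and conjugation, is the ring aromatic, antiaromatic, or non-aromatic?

Antiaromatic

Every ring atom contributes a p orbital perpendicular to the ring (every atom in a ring double bond is sp² and brings one electron to the p orbital; the doubly-bonded nitrogens are pyridine-type — their lone pairs lie in the ring plane, leaving one electron in the p orbital; the sulfur donates one lone pair from its p orbital), so the π system is cyclic and fully conjugated.
Counting π electrons: 5 × 2 = 10 from the double-bond units + 2 from the S atom = 12.
12 is a 4n count (n = 3), so the planar conjugated ring is antiaromatic.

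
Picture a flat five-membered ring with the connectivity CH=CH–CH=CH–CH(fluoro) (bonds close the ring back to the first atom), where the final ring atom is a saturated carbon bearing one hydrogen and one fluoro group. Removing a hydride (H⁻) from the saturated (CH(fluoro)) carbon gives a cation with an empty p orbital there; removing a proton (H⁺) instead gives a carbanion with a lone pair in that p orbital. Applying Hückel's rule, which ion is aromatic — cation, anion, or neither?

In both ions every ring atom is sp² and contributes a p orbital, so both rings are fully conjugated.
Cation: 2 × 2 + 0 = 4 π electrons → 4(1), antiaromatic.
Anion: 2 × 2 + 2 = 6 π electrons → 4(1)+2, aromatic.

The anion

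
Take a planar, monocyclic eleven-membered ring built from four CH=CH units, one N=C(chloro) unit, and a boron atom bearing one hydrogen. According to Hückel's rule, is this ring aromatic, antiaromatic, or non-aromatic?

All ring atoms are sp² and supply a p orbital to the ring (the double-bond atoms are sp², each contributing one p electron; each sp² =N– keeps its lone pair in-plane and puts one electron into the π system; the boron has an empty p orbital); the conjugation is uninterrupted.
π-electron count: 5 × 2 = 10 from the double-bond units + 0 from the BH atom = 10.
With 10 π electrons (n = 2), the Hückel 4n+2 condition holds.

Aromatic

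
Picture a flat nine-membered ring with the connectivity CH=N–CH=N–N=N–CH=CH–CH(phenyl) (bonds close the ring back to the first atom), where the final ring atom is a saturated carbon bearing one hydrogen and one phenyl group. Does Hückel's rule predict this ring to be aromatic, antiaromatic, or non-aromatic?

Non-aromatic

The CH(phenyl) carbon is saturated: that saturated carbon is sp³ and has no p orbital in the ring π system. Conjugation is not continuous around the ring.
Without a continuous loop of overlapping p orbitals the Hückel electron count never comes into play.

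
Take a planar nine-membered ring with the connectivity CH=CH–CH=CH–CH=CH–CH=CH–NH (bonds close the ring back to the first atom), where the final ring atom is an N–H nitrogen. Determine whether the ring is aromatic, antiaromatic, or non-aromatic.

The p orbitals form a continuous loop: the double-bond atoms are sp², each contributing one p electron; the pyrrole-type nitrogen donates its lone pair from the p orbital. The ring is fully conjugated.
π-electron count: 4 × 2 = 8 from the double-bond units + 2 from the NH atom = 10.
That gives a 4n+2 count (10, n = 2).

Aromatic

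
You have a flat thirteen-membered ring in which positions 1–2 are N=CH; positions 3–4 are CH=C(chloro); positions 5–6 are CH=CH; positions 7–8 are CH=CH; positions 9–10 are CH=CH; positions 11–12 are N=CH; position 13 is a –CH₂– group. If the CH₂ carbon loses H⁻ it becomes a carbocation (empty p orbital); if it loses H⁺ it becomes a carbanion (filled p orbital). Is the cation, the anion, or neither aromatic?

Once that carbon is sp², every ring atom has a p orbital and both ions are fully conjugated.
Cation: 6 × 2 + 0 = 12 π electrons → 4(3), antiaromatic.
Anion: 6 × 2 + 2 = 14 π electrons → 4(3)+2, aromatic.

The anion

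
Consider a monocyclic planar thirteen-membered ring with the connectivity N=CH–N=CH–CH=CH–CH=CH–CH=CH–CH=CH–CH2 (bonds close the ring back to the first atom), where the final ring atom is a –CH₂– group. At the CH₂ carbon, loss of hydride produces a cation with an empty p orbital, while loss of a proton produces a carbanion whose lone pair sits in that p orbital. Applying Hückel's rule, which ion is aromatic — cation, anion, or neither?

The anion

Both ions have a continuous loop of p orbitals — each ring atom is sp².
Cation: 6 × 2 + 0 = 12 π electrons → 4(3), antiaromatic.
Anion: 6 × 2 + 2 = 14 π electrons → 4(3)+2, aromatic.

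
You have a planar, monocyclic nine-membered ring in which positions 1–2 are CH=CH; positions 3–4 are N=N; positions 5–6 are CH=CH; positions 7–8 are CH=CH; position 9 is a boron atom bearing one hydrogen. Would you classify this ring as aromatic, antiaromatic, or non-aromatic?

The p orbitals form a continuous loop: each doubly-bonded ring atom is sp² with one p-orbital electron; each =N– nitrogen is pyridine-type (lone pair in the sp² plane, one electron in the p orbital); the boron has an empty p orbital. The ring is fully conjugated.
Tallying contributions gives 4 × 2 = 8 from the double-bond units + 0 from the BH atom = 8.
With 8 = 4·2 π electrons, Hückel's rule classifies the planar ring as antiaromatic.

Antiaromatic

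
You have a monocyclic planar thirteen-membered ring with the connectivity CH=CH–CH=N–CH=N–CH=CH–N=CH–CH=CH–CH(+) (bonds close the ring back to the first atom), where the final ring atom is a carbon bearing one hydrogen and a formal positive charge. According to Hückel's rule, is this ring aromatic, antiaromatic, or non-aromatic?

The p orbitals form a continuous loop: each doubly-bonded ring atom is sp² with one p-orbital electron; the doubly-bonded nitrogens are pyridine-type — their lone pairs lie in the ring plane, leaving one electron in the p orbital; the carbocation has an empty p orbital. The ring is fully conjugated.
π-electron count: 6 × 2 = 12 from the double-bond units + 0 from the CH(+) atom = 12.
12 is a 4n count (n = 3), so the planar conjugated ring is antiaromatic.

Antiaromatic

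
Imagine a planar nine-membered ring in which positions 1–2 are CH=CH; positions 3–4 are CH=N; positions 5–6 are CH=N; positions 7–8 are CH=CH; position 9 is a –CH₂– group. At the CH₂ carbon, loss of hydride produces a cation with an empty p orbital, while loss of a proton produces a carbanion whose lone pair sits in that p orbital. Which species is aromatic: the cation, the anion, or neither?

The anion

In both ions every ring atom is sp² and contributes a p orbital, so both rings are fully conjugated.
Cation: 4 × 2 + 0 = 8 π electrons → 4(2), antiaromatic.
Anion: 4 × 2 + 2 = 10 π electrons → 4(2)+2, aromatic.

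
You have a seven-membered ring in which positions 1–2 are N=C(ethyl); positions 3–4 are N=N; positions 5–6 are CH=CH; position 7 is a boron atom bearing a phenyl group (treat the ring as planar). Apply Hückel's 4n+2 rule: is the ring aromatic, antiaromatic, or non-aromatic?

Aromatic

The p orbitals form a continuous loop: every atom in a ring double bond is sp² and brings one electron to the p orbital; each sp² =N– keeps its lone pair in-plane and puts one electron into the π system; the boron has an empty p orbital. The ring is fully conjugated.
π-electron count: 3 × 2 = 6 from the double-bond units + 0 from the B(phenyl) atom = 6.
Since 6 = 4·1 + 2, the ring meets the 4n+2 criterion.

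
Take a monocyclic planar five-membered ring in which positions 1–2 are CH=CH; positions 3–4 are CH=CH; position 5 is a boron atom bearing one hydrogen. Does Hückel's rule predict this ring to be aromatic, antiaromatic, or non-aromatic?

Check conjugation: every atom in a ring double bond is sp² and brings one electron to the p orbital; the boron has an empty p orbital — every position has a p orbital, so the cyclic π system is continuous.
π-electron count: 2 × 2 = 4 from the double-bond units + 0 from the BH atom = 4.
With 4 = 4·1 π electrons, Hückel's rule classifies the planar ring as antiaromatic.
(This ring is borole.)

Antiaromatic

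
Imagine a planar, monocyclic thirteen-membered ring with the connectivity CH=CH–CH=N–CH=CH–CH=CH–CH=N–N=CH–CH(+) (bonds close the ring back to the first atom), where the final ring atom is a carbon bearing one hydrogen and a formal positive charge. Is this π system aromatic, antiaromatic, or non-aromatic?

Every ring atom contributes a p orbital perpendicular to the ring (each doubly-bonded ring atom is sp² with one p-orbital electron; the doubly-bonded nitrogens are pyridine-type — their lone pairs lie in the ring plane, leaving one electron in the p orbital; the carbocation has an empty p orbital), so the π system is cyclic and fully conjugated.
Counting π electrons: 6 × 2 = 12 from the double-bond units + 0 from the CH(+) atom = 12.
With 12 = 4·3 π electrons, Hückel's rule classifies the planar ring as antiaromatic.

Antiaromatic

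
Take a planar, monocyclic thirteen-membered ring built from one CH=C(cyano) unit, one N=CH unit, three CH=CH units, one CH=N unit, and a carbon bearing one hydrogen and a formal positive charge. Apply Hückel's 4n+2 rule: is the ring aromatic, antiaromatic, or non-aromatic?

Antiaromatic

The p orbitals form a continuous loop: every atom in a ring double bond is sp² and brings one electron to the p orbital; the doubly-bonded nitrogens are pyridine-type — their lone pairs lie in the ring plane, leaving one electron in the p orbital; the carbocation has an empty p orbital. The ring is fully conjugated.
Tallying contributions gives 6 × 2 = 12 from the double-bond units + 0 from the CH(+) atom = 12.
12 = 4(3); a planar, fully conjugated 4n system is antiaromatic.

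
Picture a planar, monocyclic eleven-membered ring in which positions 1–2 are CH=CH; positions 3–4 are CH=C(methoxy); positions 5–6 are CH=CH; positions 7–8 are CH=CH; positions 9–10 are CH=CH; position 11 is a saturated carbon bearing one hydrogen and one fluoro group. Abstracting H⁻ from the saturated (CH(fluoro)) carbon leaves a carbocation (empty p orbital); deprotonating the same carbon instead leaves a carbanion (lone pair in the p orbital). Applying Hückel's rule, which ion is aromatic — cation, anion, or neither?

Both ions have a continuous loop of p orbitals — each ring atom is sp².
Cation: 5 × 2 + 0 = 10 π electrons → 4(2)+2, aromatic.
Anion: 5 × 2 + 2 = 12 π electrons → 4(3), antiaromatic.

The cation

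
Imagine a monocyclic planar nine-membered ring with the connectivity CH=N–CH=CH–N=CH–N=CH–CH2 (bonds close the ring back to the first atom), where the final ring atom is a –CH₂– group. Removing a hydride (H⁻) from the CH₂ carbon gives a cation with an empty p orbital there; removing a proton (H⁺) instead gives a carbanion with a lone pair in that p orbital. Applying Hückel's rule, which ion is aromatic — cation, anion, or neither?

Both ions have a continuous loop of p orbitals — each ring atom is sp².
Cation: 4 × 2 + 0 = 8 π electrons → 4(2), antiaromatic.
Anion: 4 × 2 + 2 = 10 π electrons → 4(2)+2, aromatic.

The anion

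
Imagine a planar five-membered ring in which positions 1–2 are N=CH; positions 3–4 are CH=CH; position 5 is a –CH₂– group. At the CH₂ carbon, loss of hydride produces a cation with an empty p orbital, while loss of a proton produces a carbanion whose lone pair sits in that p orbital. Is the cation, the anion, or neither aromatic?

The anion

In either ion the ring is fully conjugated: every atom, including the new sp² carbon, supplies a p orbital.
Cation: 2 × 2 + 0 = 4 π electrons → 4(1), antiaromatic.
Anion: 2 × 2 + 2 = 6 π electrons → 4(1)+2, aromatic.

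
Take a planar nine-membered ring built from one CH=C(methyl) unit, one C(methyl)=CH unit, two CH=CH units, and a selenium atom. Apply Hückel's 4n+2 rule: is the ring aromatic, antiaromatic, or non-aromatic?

All ring atoms are sp² and supply a p orbital to the ring (every atom in a ring double bond is sp² and brings one electron to the p orbital; the selenium donates one lone pair from its p orbital); the conjugation is uninterrupted.
Counting π electrons: 4 × 2 = 8 from the double-bond units + 2 from the Se atom = 10.
10 = 4(2) + 2, which satisfies Hückel's 4n+2 rule.

Aromatic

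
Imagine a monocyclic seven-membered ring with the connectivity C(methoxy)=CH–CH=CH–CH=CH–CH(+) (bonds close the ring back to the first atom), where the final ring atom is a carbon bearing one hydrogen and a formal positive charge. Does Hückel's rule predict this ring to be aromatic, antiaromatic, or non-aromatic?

All ring atoms are sp² and supply a p orbital to the ring (the double-bond atoms are sp², each contributing one p electron; the carbocation has an empty p orbital); the conjugation is uninterrupted.
Adding the contributions, 3 × 2 = 6 from the double-bond units + 0 from the CH(+) atom = 6.
That gives a 4n+2 count (6, n = 1).

Aromatic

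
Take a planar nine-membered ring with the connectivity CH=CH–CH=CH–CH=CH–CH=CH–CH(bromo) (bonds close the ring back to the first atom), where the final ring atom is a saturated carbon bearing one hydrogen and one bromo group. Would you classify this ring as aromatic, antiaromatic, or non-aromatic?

Non-aromatic

At the CH(bromo) position, that saturated carbon is sp³ and has no p orbital in the ring π system; the ring's p-orbital overlap is broken there.
Broken conjugation rules out both aromaticity and antiaromaticity.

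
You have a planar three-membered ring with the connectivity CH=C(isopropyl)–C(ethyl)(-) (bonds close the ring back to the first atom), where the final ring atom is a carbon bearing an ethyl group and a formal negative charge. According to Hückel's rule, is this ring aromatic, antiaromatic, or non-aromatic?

The p orbitals form a continuous loop: each doubly-bonded ring atom is sp² with one p-orbital electron; the carbanion's lone pair occupies the p orbital. The ring is fully conjugated.
Tallying contributions gives 1 × 2 = 2 from the double-bond unit + 2 from the C(ethyl)(-) atom = 4.
With 4 = 4·1 π electrons, Hückel's rule classifies the planar ring as antiaromatic.

Antiaromatic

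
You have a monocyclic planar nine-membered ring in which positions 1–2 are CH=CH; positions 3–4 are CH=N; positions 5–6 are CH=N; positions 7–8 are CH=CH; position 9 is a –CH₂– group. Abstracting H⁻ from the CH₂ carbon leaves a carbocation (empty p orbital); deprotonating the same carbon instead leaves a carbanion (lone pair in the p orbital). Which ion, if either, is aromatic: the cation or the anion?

Both ions have a continuous loop of p orbitals — each ring atom is sp².
Cation: 4 × 2 + 0 = 8 π electrons → 4(2), antiaromatic.
Anion: 4 × 2 + 2 = 10 π electrons → 4(2)+2, aromatic.

The anion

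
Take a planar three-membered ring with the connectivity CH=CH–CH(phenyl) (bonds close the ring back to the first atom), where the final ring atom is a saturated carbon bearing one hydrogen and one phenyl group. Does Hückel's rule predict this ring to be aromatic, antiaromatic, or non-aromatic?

The CH(phenyl) carbon is saturated: that saturated carbon is sp³ and has no p orbital in the ring π system. Conjugation is not continuous around the ring.
Without a continuous loop of overlapping p orbitals the Hückel electron count never comes into play.

Non-aromatic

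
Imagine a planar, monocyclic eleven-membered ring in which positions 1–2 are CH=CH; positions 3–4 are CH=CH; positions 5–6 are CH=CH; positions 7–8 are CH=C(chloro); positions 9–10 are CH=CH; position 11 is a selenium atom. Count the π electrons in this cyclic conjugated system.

Every ring atom contributes a p orbital perpendicular to the ring (every atom in a ring double bond is sp² and brings one electron to the p orbital; the selenium donates one lone pair from its p orbital), so the π system is cyclic and fully conjugated.
Counting π electrons: 5 × 2 = 10 from the double-bond units + 2 from the Se atom = 12.

12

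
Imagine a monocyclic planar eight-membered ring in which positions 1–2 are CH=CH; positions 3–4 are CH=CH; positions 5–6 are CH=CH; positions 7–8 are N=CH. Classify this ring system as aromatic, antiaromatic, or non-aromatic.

Antiaromatic

The p orbitals form a continuous loop: the double-bond atoms are sp², each contributing one p electron; the doubly-bonded nitrogens are pyridine-type — their lone pairs lie in the ring plane, leaving one electron in the p orbital. The ring is fully conjugated.
Counting π electrons: 4 × 2 = 8 from the 4 double-bond units.
8 is a 4n count (n = 2), so the planar conjugated ring is antiaromatic.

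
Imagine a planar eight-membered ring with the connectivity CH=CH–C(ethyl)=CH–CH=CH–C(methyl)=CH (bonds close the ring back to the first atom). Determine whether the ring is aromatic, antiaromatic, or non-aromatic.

Antiaromatic

Every ring atom contributes a p orbital perpendicular to the ring (the double-bond atoms are sp², each contributing one p electron), so the π system is cyclic and fully conjugated.
Adding the contributions, 4 × 2 = 8 from the 4 double-bond units.
8 = 4(2); a planar, fully conjugated 4n system is antiaromatic.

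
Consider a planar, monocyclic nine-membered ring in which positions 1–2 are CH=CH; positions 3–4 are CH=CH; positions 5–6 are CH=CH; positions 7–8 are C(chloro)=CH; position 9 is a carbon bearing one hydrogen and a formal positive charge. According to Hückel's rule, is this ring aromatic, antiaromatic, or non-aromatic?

Antiaromatic

The p orbitals form a continuous loop: the double-bond atoms are sp², each contributing one p electron; the carbocation has an empty p orbital. The ring is fully conjugated.
Counting π electrons: 4 × 2 = 8 from the double-bond units + 0 from the CH(+) atom = 8.
8 = 4(2); a planar, fully conjugated 4n system is antiaromatic.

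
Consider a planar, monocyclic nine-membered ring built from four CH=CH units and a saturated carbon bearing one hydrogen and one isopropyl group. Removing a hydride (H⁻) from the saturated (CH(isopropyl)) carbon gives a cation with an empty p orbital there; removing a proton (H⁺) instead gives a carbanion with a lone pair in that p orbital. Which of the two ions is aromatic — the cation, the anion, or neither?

The anion

In both ions every ring atom is sp² and contributes a p orbital, so both rings are fully conjugated.
Cation: 4 × 2 + 0 = 8 π electrons → 4(2), antiaromatic.
Anion: 4 × 2 + 2 = 10 π electrons → 4(2)+2, aromatic.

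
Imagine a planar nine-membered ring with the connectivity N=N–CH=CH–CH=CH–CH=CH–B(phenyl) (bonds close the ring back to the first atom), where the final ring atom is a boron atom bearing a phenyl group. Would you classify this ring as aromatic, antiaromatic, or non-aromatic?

All ring atoms are sp² and supply a p orbital to the ring (each doubly-bonded ring atom is sp² with one p-orbital electron; each =N– nitrogen is pyridine-type (lone pair in the sp² plane, one electron in the p orbital); the boron has an empty p orbital); the conjugation is uninterrupted.
Adding the contributions, 4 × 2 = 8 from the double-bond units + 0 from the B(phenyl) atom = 8.
8 is a 4n count (n = 2), so the planar conjugated ring is antiaromatic.

Antiaromatic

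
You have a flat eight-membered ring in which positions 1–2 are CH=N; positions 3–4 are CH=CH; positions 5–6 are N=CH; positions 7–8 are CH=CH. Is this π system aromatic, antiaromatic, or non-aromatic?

The p orbitals form a continuous loop: each doubly-bonded ring atom is sp² with one p-orbital electron; the doubly-bonded nitrogens are pyridine-type — their lone pairs lie in the ring plane, leaving one electron in the p orbital. The ring is fully conjugated.
π-electron count: 4 × 2 = 8 from the 4 double-bond units.
A 4n π count (8, n = 2) in a planar conjugated ring means antiaromatic.

Antiaromatic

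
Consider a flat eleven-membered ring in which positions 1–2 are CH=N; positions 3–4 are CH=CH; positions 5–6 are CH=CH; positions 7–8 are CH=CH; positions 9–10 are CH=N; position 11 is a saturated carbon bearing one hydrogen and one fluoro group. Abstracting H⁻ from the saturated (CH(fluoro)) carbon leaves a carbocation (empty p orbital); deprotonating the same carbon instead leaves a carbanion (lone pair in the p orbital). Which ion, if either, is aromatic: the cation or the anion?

Both ions have a continuous loop of p orbitals — each ring atom is sp².
Cation: 5 × 2 + 0 = 10 π electrons → 4(2)+2, aromatic.
Anion: 5 × 2 + 2 = 12 π electrons → 4(3), antiaromatic.

The cation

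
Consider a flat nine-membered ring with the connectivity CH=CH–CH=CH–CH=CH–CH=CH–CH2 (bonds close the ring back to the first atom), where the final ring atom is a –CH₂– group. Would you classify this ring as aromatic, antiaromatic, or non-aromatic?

The CH2 position has four σ bonds — the tetrahedral CH₂ carbon is sp³ and has no p orbital in the ring π system — so the cyclic conjugation is interrupted.
Without a continuous loop of overlapping p orbitals the Hückel electron count never comes into play.

Non-aromatic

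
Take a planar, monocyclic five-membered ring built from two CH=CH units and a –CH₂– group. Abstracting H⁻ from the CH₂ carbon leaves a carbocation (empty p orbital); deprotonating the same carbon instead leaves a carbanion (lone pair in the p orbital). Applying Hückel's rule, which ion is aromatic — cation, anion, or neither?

The anion

In either ion the ring is fully conjugated: every atom, including the new sp² carbon, supplies a p orbital.
Cation: 2 × 2 + 0 = 4 π electrons → 4(1), antiaromatic.
Anion: 2 × 2 + 2 = 6 π electrons → 4(1)+2, aromatic.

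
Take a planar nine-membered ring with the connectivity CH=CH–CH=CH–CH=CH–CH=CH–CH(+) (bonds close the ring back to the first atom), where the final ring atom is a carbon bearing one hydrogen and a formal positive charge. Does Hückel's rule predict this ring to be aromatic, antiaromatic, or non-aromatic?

Antiaromatic

The p orbitals form a continuous loop: the double-bond atoms are sp², each contributing one p electron; the carbocation has an empty p orbital. The ring is fully conjugated.
π-electron count: 4 × 2 = 8 from the double-bond units + 0 from the CH(+) atom = 8.
A 4n π count (8, n = 2) in a planar conjugated ring means antiaromatic.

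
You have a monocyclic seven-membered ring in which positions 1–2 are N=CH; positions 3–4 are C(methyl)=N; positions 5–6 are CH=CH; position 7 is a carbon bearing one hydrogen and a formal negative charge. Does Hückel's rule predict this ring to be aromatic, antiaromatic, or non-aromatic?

Antiaromatic

Check conjugation: every atom in a ring double bond is sp² and brings one electron to the p orbital; each sp² =N– keeps its lone pair in-plane and puts one electron into the π system; the carbanion's lone pair occupies the p orbital — every position has a p orbital, so the cyclic π system is continuous.
Counting π electrons: 3 × 2 = 6 from the double-bond units + 2 from the CH(-) atom = 8.
8 is a 4n count (n = 2), so the planar conjugated ring is antiaromatic.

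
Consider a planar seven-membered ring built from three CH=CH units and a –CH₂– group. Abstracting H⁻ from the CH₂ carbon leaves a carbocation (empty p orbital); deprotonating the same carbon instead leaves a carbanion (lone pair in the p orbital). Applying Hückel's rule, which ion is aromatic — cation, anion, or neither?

In either ion the ring is fully conjugated: every atom, including the new sp² carbon, supplies a p orbital.
Cation: 3 × 2 + 0 = 6 π electrons → 4(1)+2, aromatic.
Anion: 3 × 2 + 2 = 8 π electrons → 4(2), antiaromatic.

The cation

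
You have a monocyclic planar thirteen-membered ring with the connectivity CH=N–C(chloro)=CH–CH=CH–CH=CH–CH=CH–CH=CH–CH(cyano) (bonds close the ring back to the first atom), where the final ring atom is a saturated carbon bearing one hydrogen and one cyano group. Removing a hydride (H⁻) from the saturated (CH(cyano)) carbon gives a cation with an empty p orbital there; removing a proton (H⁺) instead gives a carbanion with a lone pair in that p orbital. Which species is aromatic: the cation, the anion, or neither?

Once that carbon is sp², every ring atom has a p orbital and both ions are fully conjugated.
Cation: 6 × 2 + 0 = 12 π electrons → 4(3), antiaromatic.
Anion: 6 × 2 + 2 = 14 π electrons → 4(3)+2, aromatic.

The anion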